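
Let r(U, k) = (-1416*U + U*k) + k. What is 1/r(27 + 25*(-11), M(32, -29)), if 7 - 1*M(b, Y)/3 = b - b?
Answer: 1/345981 ≈ 2.8903e-6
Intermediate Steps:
M(b, Y) = 21 (M(b, Y) = 21 - 3*(b - b) = 21 - 3*0 = 21 + 0 = 21)
r(U, k) = k - 1416*U + U*k
1/r(27 + 25*(-11), M(32, -29)) = 1/(21 - 1416*(27 + 25*(-11)) + (27 + 25*(-11))*21) = 1/(21 - 1416*(27 - 275) + (27 - 275)*21) = 1/(21 - 1416*(-248) - 248*21) = 1/(21 + 351168 - 5208) = 1/345981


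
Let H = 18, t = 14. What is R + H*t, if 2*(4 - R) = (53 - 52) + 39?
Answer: 236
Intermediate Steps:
R = -16 (R = 4 - ((53 - 52) + 39)/2 = 4 - (1 + 39)/2 = 4 - ½*40 = 4 - 20 = -16)
R + H*t = -16 + 18*14 = -16 + 252 = 236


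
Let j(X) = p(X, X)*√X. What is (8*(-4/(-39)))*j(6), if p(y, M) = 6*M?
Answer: 384*√6/13 ≈ 72.354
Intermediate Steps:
j(X) = 6*X^(3/2) (j(X) = (6*X)*√X = 6*X^(3/2))
(8*(-4/(-39)))*j(6) = (8*(-4/(-39)))*(6*6^(3/2)) = (8*(-4*(-1/39)))*(6*(6*√6)) = (8*(4/39))*(36*√6) = 32*(36*√6)/39 = 384*√6/13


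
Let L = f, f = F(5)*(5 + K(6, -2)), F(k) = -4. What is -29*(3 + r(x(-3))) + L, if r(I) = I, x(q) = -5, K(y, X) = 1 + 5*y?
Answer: -86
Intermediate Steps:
f = -144 (f = -4*(5 + (1 + 5*6)) = -4*(5 + (1 + 30)) = -4*(5 + 31) = -4*36 = -144)
L = -144
-29*(3 + r(x(-3))) + L = -29*(3 - 5) - 144 = -29*(-2) - 144 = 58 - 144 = -86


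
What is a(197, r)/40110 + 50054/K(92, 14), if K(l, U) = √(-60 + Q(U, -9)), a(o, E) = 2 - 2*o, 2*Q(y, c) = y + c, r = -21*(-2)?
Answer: -28/2865 - 50054*I*√230/115 ≈ -0.0097731 - 6600.9*I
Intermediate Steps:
r = 42
Q(y, c) = c/2 + y/2 (Q(y, c) = (y + c)/2 = (c + y)/2 = c/2 + y/2)
K(l, U) = √(-129/2 + U/2) (K(l, U) = √(-60 + ((½)*(-9) + U/2)) = √(-60 + (-9/2 + U/2)) = √(-129/2 + U/2))
a(197, r)/40110 + 50054/K(92, 14) = (2 - 2*197)/40110 + 50054/((√(-258 + 2*14)/2)) = (2 - 394)*(1/40110) + 50054/((√(-258 + 28)/2)) = -392*1/40110 + 50054/((√(-230)/2)) = -28/2865 + 50054/(((I*√230)/2)) = -28/2865 + 50054/((I*√230/2)) = -28/2865 + 50054*(-I*√230/115) = -28/2865 - 50054*I*√230/115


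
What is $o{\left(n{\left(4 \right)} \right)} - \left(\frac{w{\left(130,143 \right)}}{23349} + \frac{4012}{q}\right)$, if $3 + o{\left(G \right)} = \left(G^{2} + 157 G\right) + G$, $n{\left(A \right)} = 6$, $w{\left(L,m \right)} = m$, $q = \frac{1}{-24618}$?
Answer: $\frac{2306143301410}{23349} \approx 9.8768 \cdot 10^{7}$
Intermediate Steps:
$q = - \frac{1}{24618} \approx -4.0621 \cdot 10^{-5}$
$o{\left(G \right)} = -3 + G^{2} + 158 G$ ($o{\left(G \right)} = -3 + \left(\left(G^{2} + 157 G\right) + G\right) = -3 + \left(G^{2} + 158 G\right) = -3 + G^{2} + 158 G$)
$o{\left(n{\left(4 \right)} \right)} - \left(\frac{w{\left(130,143 \right)}}{23349} + \frac{4012}{q}\right) = \left(-3 + 6^{2} + 158 \cdot 6\right) - \left(\frac{143}{23349} + \frac{4012}{- \frac{1}{24618}}\right) = \left(-3 + 36 + 948\right) - \left(143 \cdot \frac{1}{23349} + 4012 \left(-24618\right)\right) = 981 - \left(\frac{143}{23349} - 98767416\right) = 981 - - \frac{2306120396041}{23349} = 981 + \frac{2306120396041}{23349} = \frac{2306143301410}{23349}$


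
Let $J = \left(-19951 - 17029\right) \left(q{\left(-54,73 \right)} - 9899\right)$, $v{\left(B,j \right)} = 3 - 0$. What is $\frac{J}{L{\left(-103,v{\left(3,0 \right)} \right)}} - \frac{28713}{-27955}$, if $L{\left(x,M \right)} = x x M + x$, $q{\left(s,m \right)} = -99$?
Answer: $\frac{2584150584853}{221711105} \approx 11655.0$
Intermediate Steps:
$v{\left(B,j \right)} = 3$ ($v{\left(B,j \right)} = 3 + 0 = 3$)
$L{\left(x,M \right)} = x + M x^{2}$ ($L{\left(x,M \right)} = x^{2} M + x = M x^{2} + x = x + M x^{2}$)
$J = 369726040$ ($J = \left(-19951 - 17029\right) \left(-99 - 9899\right) = \left(-36980\right) \left(-9998\right) = 369726040$)
$\frac{J}{L{\left(-103,v{\left(3,0 \right)} \right)}} - \frac{28713}{-27955} = \frac{369726040}{\left(-103\right) \left(1 + 3 \left(-103\right)\right)} - \frac{28713}{-27955} = \frac{369726040}{\left(-103\right) \left(1 - 309\right)} - - \frac{28713}{27955} = \frac{369726040}{\left(-103\right) \left(-308\right)} + \frac{28713}{27955} = \frac{369726040}{31724} + \frac{28713}{27955} = 369726040 \cdot \frac{1}{31724} + \frac{28713}{27955} = \frac{92431510}{7931} + \frac{28713}{27955} = \frac{2584150584853}{221711105}$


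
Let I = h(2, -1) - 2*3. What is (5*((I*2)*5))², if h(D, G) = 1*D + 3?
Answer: 2500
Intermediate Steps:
h(D, G) = 3 + D (h(D, G) = D + 3 = 3 + D)
I = -1 (I = (3 + 2) - 2*3 = 5 - 6 = -1)
(5*((I*2)*5))² = (5*(-1*2*5))² = (5*(-2*5))² = (5*(-10))² = (-50)² = 2500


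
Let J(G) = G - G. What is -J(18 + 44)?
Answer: 0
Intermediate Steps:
J(G) = 0
-J(18 + 44) = -1*0 = 0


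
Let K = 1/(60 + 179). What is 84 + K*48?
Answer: 20124/239 ≈ 84.201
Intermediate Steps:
K = 1/239 ≈ 0.0041841
84 + K*48 = 84 + (1/239)*48 = 84 + 48/239 = 20124/239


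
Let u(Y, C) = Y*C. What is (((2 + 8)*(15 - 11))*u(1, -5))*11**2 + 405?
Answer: -23795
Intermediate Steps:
u(Y, C) = C*Y
(((2 + 8)*(15 - 11))*u(1, -5))*11**2 + 405 = (((2 + 8)*(15 - 11))*(-5*1))*11**2 + 405 = ((10*4)*(-5))*121 + 405 = (40*(-5))*121 + 405 = -200*121 + 405 = -24200 + 405 = -23795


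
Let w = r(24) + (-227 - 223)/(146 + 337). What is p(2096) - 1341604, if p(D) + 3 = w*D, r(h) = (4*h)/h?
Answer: -214963303/161 ≈ -1.3352e+6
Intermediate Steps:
r(h) = 4
w = 494/161 (w = 4 + (-227 - 223)/(146 + 337) = 4 - 450/483 = 4 - 450*1/483 = 4 - 150/161 = 494/161 ≈ 3.0683)
p(D) = -3 + 494*D/161
p(2096) - 1341604 = (-3 + (494/161)*2096) - 1341604 = (-3 + 1035424/161) - 1341604 = 1034941/161 - 1341604 = -214963303/161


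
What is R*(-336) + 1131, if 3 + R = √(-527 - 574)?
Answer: 2139 - 336*I*√1101 ≈ 2139.0 - 11149.0*I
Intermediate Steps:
R = -3 + I*√1101 (R = -3 + √(-527 - 574) = -3 + √(-1101) = -3 + I*√1101 ≈ -3.0 + 33.181*I)
R*(-336) + 1131 = (-3 + I*√1101)*(-336) + 1131 = (1008 - 336*I*√1101) + 1131 = 2139 - 336*I*√1101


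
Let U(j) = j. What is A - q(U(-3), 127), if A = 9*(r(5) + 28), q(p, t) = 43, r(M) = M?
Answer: 254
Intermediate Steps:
A = 297 (A = 9*(5 + 28) = 9*33 = 297)
A - q(U(-3), 127) = 297 - 1*43 = 297 - 43 = 254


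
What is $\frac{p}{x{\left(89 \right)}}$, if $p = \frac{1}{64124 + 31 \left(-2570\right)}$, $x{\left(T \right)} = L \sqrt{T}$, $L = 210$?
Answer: $- \frac{\sqrt{89}}{290554740} \approx -3.2469 \cdot 10^{-8}$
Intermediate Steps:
$x{\left(T \right)} = 210 \sqrt{T}$
$p = - \frac{1}{15546}$ ($p = \frac{1}{64124 - 79670} = \frac{1}{-15546} = - \frac{1}{15546} \approx -6.4325 \cdot 10^{-5}$)
$\frac{p}{x{\left(89 \right)}} = - \frac{1}{15546 \cdot 210 \sqrt{89}} = - \frac{\frac{1}{18690} \sqrt{89}}{15546} = - \frac{\sqrt{89}}{290554740}$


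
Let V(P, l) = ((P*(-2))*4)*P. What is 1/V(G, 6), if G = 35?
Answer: -1/9800 ≈ -0.00010204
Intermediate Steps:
V(P, l) = -8*P**2 (V(P, l) = (-2*P*4)*P = (-8*P)*P = -8*P**2)
1/V(G, 6) = 1/(-8*35**2) = 1/(-8*1225) = 1/(-9800) = -1/9800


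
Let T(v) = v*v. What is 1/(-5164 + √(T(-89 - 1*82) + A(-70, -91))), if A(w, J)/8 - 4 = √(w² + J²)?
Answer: -1/(5164 - √(29273 + 56*√269)) ≈ -0.00020039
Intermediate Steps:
T(v) = v²
A(w, J) = 32 + 8*√(J² + w²) (A(w, J) = 32 + 8*√(w² + J²) = 32 + 8*√(J² + w²))
1/(-5164 + √(T(-89 - 1*82) + A(-70, -91))) = 1/(-5164 + √((-89 - 1*82)² + (32 + 8*√((-91)² + (-70)²)))) = 1/(-5164 + √((-89 - 82)² + (32 + 8*√(8281 + 4900)))) = 1/(-5164 + √((-171)² + (32 + 8*√13181))) = 1/(-5164 + √(29241 + (32 + 8*(7*√269)))) = 1/(-5164 + √(29241 + (32 + 56*√269))) = 1/(-5164 + √(29273 + 56*√269))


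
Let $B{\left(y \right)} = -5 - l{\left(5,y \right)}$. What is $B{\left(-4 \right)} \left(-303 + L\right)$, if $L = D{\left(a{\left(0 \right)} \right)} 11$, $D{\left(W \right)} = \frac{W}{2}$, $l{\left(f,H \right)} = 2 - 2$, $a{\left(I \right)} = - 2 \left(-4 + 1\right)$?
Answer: $1350$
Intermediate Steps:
$a{\left(I \right)} = 6$ ($a{\left(I \right)} = \left(-2\right) \left(-3\right) = 6$)
$l{\left(f,H \right)} = 0$
$D{\left(W \right)} = \frac{W}{2}$ ($D{\left(W \right)} = W \frac{1}{2} = \frac{W}{2}$)
$L = 33$ ($L = \frac{1}{2} \cdot 6 \cdot 11 = 3 \cdot 11 = 33$)
$B{\left(y \right)} = -5$ ($B{\left(y \right)} = -5 - 0 = -5 + 0 = -5$)
$B{\left(-4 \right)} \left(-303 + L\right) = - 5 \left(-303 + 33\right) = \left(-5\right) \left(-270\right) = 1350$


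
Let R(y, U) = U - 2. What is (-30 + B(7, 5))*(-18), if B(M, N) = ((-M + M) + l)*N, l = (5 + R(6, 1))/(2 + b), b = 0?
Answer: 360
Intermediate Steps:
R(y, U) = -2 + U
l = 2 (l = (5 + (-2 + 1))/(2 + 0) = (5 - 1)/2 = 4*(½) = 2)
B(M, N) = 2*N (B(M, N) = ((-M + M) + 2)*N = (0 + 2)*N = 2*N)
(-30 + B(7, 5))*(-18) = (-30 + 2*5)*(-18) = (-30 + 10)*(-18) = -20*(-18) = 360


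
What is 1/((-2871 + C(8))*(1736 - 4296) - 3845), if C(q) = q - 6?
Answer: 1/7340795 ≈ 1.3623e-7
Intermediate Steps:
C(q) = -6 + q
1/((-2871 + C(8))*(1736 - 4296) - 3845) = 1/((-2871 + (-6 + 8))*(1736 - 4296) - 3845) = 1/((-2871 + 2)*(-2560) - 3845) = 1/(-2869*(-2560) - 3845) = 1/(7344640 - 3845) = 1/7340795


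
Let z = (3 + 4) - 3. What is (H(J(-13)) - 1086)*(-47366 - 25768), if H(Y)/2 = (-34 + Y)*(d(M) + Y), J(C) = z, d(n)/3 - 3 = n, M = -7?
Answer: 44319204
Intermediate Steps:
d(n) = 9 + 3*n
z = 4 (z = 7 - 3 = 4)
J(C) = 4
H(Y) = 2*(-34 + Y)*(-12 + Y) (H(Y) = 2*((-34 + Y)*((9 + 3*(-7)) + Y)) = 2*((-34 + Y)*((9 - 21) + Y)) = 2*((-34 + Y)*(-12 + Y)) = 2*(-34 + Y)*(-12 + Y))
(H(J(-13)) - 1086)*(-47366 - 25768) = ((816 - 92*4 + 2*4²) - 1086)*(-47366 - 25768) = ((816 - 368 + 2*16) - 1086)*(-73134) = ((816 - 368 + 32) - 1086)*(-73134) = (480 - 1086)*(-73134) = -606*(-73134) = 44319204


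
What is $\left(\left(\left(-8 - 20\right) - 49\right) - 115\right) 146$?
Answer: $-28032$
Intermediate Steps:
$\left(\left(\left(-8 - 20\right) - 49\right) - 115\right) 146 = \left(\left(-28 - 49\right) - 115\right) 146 = \left(-77 - 115\right) 146 = \left(-192\right) 146 = -28032$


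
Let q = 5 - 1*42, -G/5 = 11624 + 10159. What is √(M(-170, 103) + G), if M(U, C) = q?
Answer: 2*I*√27238 ≈ 330.08*I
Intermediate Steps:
G = -108915 (G = -5*(11624 + 10159) = -5*21783 = -108915)
q = -37 (q = 5 - 42 = -37)
M(U, C) = -37
√(M(-170, 103) + G) = √(-37 - 108915) = √(-108952) = 2*I*√27238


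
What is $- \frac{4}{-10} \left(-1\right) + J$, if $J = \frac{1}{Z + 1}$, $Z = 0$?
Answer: $\frac{3}{5} \approx 0.6$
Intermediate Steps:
$J = 1$ ($J = \frac{1}{0 + 1} = 1^{-1} = 1$)
$- \frac{4}{-10} \left(-1\right) + J = - \frac{4}{-10} \left(-1\right) + 1 = \left(-4\right) \left(- \frac{1}{10}\right) \left(-1\right) + 1 = \frac{2}{5} \left(-1\right) + 1 = - \frac{2}{5} + 1 = \frac{3}{5}$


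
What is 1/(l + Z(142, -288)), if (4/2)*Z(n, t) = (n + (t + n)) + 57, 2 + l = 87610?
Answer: 2/175269 ≈ 1.1411e-5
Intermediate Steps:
l = 87608 (l = -2 + 87610 = 87608)
Z(n, t) = 57/2 + n + t/2 (Z(n, t) = ((n + (t + n)) + 57)/2 = ((n + (n + t)) + 57)/2 = ((t + 2*n) + 57)/2 = (57 + t + 2*n)/2 = 57/2 + n + t/2)
1/(l + Z(142, -288)) = 1/(87608 + (57/2 + 142 + (½)*(-288))) = 1/(87608 + (57/2 + 142 - 144)) = 1/(87608 + 53/2) = 1/(175269/2) = 2/175269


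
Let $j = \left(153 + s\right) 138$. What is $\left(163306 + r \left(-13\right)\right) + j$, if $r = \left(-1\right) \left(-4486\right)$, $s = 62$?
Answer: $134658$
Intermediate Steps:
$j = 29670$ ($j = \left(153 + 62\right) 138 = 215 \cdot 138 = 29670$)
$r = 4486$
$\left(163306 + r \left(-13\right)\right) + j = \left(163306 + 4486 \left(-13\right)\right) + 29670 = \left(163306 - 58318\right) + 29670 = 104988 + 29670 = 134658$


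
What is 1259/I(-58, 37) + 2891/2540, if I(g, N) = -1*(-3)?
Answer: 3206533/7620 ≈ 420.80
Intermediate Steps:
I(g, N) = 3
1259/I(-58, 37) + 2891/2540 = 1259/3 + 2891/2540 = 3206533/7620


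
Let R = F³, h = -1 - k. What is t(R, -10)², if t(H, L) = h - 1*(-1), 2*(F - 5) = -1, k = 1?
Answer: 1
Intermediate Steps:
F = 9/2 (F = 5 + (½)*(-1) = 5 - ½ = 9/2 ≈ 4.5000)
h = -2 (h = -1 - 1*1 = -1 - 1 = -2)
R = 729/8 (R = (9/2)³ = 729/8 ≈ 91.125)
t(H, L) = -1 (t(H, L) = -2 - 1*(-1) = -2 + 1 = -1)
t(R, -10)² = (-1)² = 1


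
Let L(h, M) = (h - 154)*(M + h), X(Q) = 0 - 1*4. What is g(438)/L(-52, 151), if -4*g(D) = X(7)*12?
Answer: -2/3399 ≈ -0.00058841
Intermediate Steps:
X(Q) = -4 (X(Q) = 0 - 4 = -4)
L(h, M) = (-154 + h)*(M + h)
g(D) = 12 (g(D) = -(-1)*12 = -¼*(-48) = 12)
g(438)/L(-52, 151) = 12/((-52)² - 154*151 - 154*(-52) + 151*(-52)) = 12/(2704 - 23254 + 8008 - 7852) = 12/(-20394) = 12*(-1/20394) = -2/3399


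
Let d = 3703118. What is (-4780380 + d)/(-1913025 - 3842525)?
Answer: 538631/2877775 ≈ 0.18717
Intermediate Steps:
(-4780380 + d)/(-1913025 - 3842525) = (-4780380 + 3703118)/(-1913025 - 3842525) = -1077262/(-5755550) = -1077262*(-1/5755550) = 538631/2877775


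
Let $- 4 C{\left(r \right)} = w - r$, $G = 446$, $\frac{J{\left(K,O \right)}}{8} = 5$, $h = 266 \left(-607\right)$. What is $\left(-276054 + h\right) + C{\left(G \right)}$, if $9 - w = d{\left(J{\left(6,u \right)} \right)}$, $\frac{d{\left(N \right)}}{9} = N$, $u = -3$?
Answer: $- \frac{1749267}{4} \approx -4.3732 \cdot 10^{5}$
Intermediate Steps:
$h = -161462$
$J{\left(K,O \right)} = 40$ ($J{\left(K,O \right)} = 8 \cdot 5 = 40$)
$d{\left(N \right)} = 9 N$
$w = -351$ ($w = 9 - 9 \cdot 40 = 9 - 360 = -351$)
$C{\left(r \right)} = \frac{351}{4} + \frac{r}{4}$ ($C{\left(r \right)} = - \frac{-351 - r}{4} = \frac{351}{4} + \frac{r}{4}$)
$\left(-276054 + h\right) + C{\left(G \right)} = \left(-276054 - 161462\right) + \left(\frac{351}{4} + \frac{1}{4} \cdot 446\right) = -437516 + \left(\frac{351}{4} + \frac{223}{2}\right) = -437516 + \frac{797}{4} = - \frac{1749267}{4}$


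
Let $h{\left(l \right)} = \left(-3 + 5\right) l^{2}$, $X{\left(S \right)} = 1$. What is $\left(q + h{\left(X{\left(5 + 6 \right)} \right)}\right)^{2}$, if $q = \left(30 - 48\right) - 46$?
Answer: $3844$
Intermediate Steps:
$h{\left(l \right)} = 2 l^{2}$
$q = -64$ ($q = -18 - 46 = -64$)
$\left(q + h{\left(X{\left(5 + 6 \right)} \right)}\right)^{2} = \left(-64 + 2 \cdot 1^{2}\right)^{2} = \left(-64 + 2 \cdot 1\right)^{2} = \left(-64 + 2\right)^{2} = \left(-62\right)^{2} = 3844$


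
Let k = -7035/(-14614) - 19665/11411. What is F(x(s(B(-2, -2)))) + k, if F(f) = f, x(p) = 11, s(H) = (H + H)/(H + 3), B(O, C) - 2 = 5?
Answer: 1627255969/166760354 ≈ 9.7581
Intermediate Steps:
B(O, C) = 7 (B(O, C) = 2 + 5 = 7)
s(H) = 2*H/(3 + H) (s(H) = (2*H)/(3 + H) = 2*H/(3 + H))
k = -207107925/166760354 (k = -7035*(-1/14614) - 19665*1/11411 = 7035/14614 - 19665/11411 = -207107925/166760354 ≈ -1.2419)
F(x(s(B(-2, -2)))) + k = 11 - 207107925/166760354 = 1627255969/166760354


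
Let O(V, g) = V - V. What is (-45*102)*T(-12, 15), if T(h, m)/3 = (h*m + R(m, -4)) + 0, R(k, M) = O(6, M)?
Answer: 2478600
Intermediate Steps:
O(V, g) = 0
R(k, M) = 0
T(h, m) = 3*h*m (T(h, m) = 3*((h*m + 0) + 0) = 3*(h*m + 0) = 3*(h*m) = 3*h*m)
(-45*102)*T(-12, 15) = (-45*102)*(3*(-12)*15) = -4590*(-540) = 2478600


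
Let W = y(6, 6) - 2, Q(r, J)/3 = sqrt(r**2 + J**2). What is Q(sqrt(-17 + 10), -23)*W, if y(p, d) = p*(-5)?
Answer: -288*sqrt(58) ≈ -2193.3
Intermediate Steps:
y(p, d) = -5*p
Q(r, J) = 3*sqrt(J**2 + r**2) (Q(r, J) = 3*sqrt(r**2 + J**2) = 3*sqrt(J**2 + r**2))
W = -32 (W = -5*6 - 2 = -30 - 2 = -32)
Q(sqrt(-17 + 10), -23)*W = (3*sqrt((-23)**2 + (sqrt(-17 + 10))**2))*(-32) = (3*sqrt(529 + (sqrt(-7))**2))*(-32) = (3*sqrt(529 + (I*sqrt(7))**2))*(-32) = (3*sqrt(529 - 7))*(-32) = (3*sqrt(522))*(-32) = (3*(3*sqrt(58)))*(-32) = (9*sqrt(58))*(-32) = -288*sqrt(58)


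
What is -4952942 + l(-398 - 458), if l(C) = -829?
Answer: -4953771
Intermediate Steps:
-4952942 + l(-398 - 458) = -4952942 - 829 = -4953771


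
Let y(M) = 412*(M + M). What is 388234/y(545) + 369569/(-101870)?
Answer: -6320832447/2287388980 ≈ -2.7633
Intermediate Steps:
y(M) = 824*M (y(M) = 412*(2*M) = 824*M)
388234/y(545) + 369569/(-101870) = 388234/((824*545)) + 369569/(-101870) = 388234/449080 + 369569*(-1/101870) = 388234*(1/449080) - 369569/101870 = 194117/224540 - 369569/101870 = -6320832447/2287388980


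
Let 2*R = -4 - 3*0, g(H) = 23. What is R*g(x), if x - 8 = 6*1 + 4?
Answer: -46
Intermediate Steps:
x = 18 (x = 8 + (6*1 + 4) = 8 + (6 + 4) = 8 + 10 = 18)
R = -2 (R = (-4 - 3*0)/2 = (-4 + 0)/2 = (½)*(-4) = -2)
R*g(x) = -2*23 = -46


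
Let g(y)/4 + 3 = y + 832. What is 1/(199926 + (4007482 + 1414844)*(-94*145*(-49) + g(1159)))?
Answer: 1/3664527401898 ≈ 2.7289e-13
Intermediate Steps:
g(y) = 3316 + 4*y (g(y) = -12 + 4*(y + 832) = -12 + 4*(832 + y) = -12 + (3328 + 4*y) = 3316 + 4*y)
1/(199926 + (4007482 + 1414844)*(-94*145*(-49) + g(1159))) = 1/(199926 + (4007482 + 1414844)*(-94*145*(-49) + (3316 + 4*1159))) = 1/(199926 + 5422326*(-13630*(-49) + (3316 + 4636))) = 1/(199926 + 5422326*(667870 + 7952)) = 1/(199926 + 5422326*675822) = 1/(199926 + 3664527201972) = 1/3664527401898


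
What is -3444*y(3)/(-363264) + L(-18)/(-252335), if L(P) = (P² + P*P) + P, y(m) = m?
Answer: 39637815/1527737024 ≈ 0.025945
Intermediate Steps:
L(P) = P + 2*P² (L(P) = (P² + P²) + P = 2*P² + P = P + 2*P²)
-3444*y(3)/(-363264) + L(-18)/(-252335) = -3444*3/(-363264) - 18*(1 + 2*(-18))/(-252335) = -10332*(-1/363264) - 18*(1 - 36)*(-1/252335) = 861/30272 - 18*(-35)*(-1/252335) = 861/30272 + 630*(-1/252335) = 861/30272 - 126/50467 = 39637815/1527737024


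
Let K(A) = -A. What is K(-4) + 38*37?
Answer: 1410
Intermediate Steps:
K(-4) + 38*37 = -1*(-4) + 38*37 = 4 + 1406 = 1410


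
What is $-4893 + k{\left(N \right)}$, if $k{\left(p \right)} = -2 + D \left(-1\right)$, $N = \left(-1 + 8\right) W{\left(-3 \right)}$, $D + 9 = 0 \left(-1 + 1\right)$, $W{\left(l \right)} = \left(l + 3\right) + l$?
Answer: $-4886$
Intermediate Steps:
$W{\left(l \right)} = 3 + 2 l$ ($W{\left(l \right)} = \left(3 + l\right) + l = 3 + 2 l$)
$D = -9$ ($D = -9 + 0 \left(-1 + 1\right) = -9 + 0 \cdot 0 = -9 + 0 = -9$)
$N = -21$ ($N = \left(-1 + 8\right) \left(3 + 2 \left(-3\right)\right) = 7 \left(3 - 6\right) = 7 \left(-3\right) = -21$)
$k{\left(p \right)} = 7$ ($k{\left(p \right)} = -2 - -9 = -2 + 9 = 7$)
$-4893 + k{\left(N \right)} = -4893 + 7 = -4886$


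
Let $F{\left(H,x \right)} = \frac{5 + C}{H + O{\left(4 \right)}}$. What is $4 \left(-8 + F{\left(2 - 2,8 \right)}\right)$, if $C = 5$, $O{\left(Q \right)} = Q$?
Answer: $-22$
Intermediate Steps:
$F{\left(H,x \right)} = \frac{10}{4 + H}$ ($F{\left(H,x \right)} = \frac{5 + 5}{H + 4} = \frac{10}{4 + H}$)
$4 \left(-8 + F{\left(2 - 2,8 \right)}\right) = 4 \left(-8 + \frac{10}{4 + \left(2 - 2\right)}\right) = 4 \left(-8 + \frac{10}{4 + 0}\right) = 4 \left(-8 + \frac{10}{4}\right) = 4 \left(-8 + 10 \cdot \frac{1}{4}\right) = 4 \left(-8 + \frac{5}{2}\right) = 4 \left(- \frac{11}{2}\right) = -22$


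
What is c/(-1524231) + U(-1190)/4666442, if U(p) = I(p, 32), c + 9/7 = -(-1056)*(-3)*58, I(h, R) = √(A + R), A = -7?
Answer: 666901153111/5532127654746 ≈ 0.12055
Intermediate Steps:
I(h, R) = √(-7 + R)
c = -1286217/7 (c = -9/7 - (-1056)*(-3)*58 = -9/7 - 48*66*58 = -9/7 - 3168*58 = -9/7 - 183744 = -1286217/7 ≈ -1.8375e+5)
U(p) = 5 (U(p) = √(-7 + 32) = √25 = 5)
c/(-1524231) + U(-1190)/4666442 = -1286217/7/(-1524231) + 5/4666442 = -1286217/7*(-1/1524231) + 5*(1/4666442) = 142913/1185513 + 5/4666442 = 666901153111/5532127654746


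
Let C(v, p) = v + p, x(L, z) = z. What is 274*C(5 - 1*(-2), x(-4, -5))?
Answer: 548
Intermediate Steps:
C(v, p) = p + v
274*C(5 - 1*(-2), x(-4, -5)) = 274*(-5 + (5 - 1*(-2))) = 274*(-5 + (5 + 2)) = 274*(-5 + 7) = 274*2 = 548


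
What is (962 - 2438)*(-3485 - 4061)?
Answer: 11137896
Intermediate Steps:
(962 - 2438)*(-3485 - 4061) = -1476*(-7546) = 11137896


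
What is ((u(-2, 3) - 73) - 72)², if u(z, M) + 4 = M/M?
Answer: 21904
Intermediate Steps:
u(z, M) = -3 (u(z, M) = -4 + M/M = -4 + 1 = -3)
((u(-2, 3) - 73) - 72)² = ((-3 - 73) - 72)² = (-76 - 72)² = (-148)² = 21904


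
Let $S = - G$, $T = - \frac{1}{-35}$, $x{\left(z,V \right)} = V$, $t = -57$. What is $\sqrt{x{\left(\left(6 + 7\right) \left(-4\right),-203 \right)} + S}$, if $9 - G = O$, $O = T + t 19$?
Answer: $\frac{6 i \sqrt{44065}}{35} \approx 35.986 i$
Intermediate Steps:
$T = \frac{1}{35}$ ($T = \left(-1\right) \left(- \frac{1}{35}\right) = \frac{1}{35} \approx 0.028571$)
$O = - \frac{37904}{35}$ ($O = \frac{1}{35} - 1083 = - \frac{37904}{35} \approx -1083.0$)
$G = \frac{38219}{35}$ ($G = 9 - - \frac{37904}{35} = 9 + \frac{37904}{35} = \frac{38219}{35} \approx 1092.0$)
$S = - \frac{38219}{35}$ ($S = \left(-1\right) \frac{38219}{35} = - \frac{38219}{35} \approx -1092.0$)
$\sqrt{x{\left(\left(6 + 7\right) \left(-4\right),-203 \right)} + S} = \sqrt{-203 - \frac{38219}{35}} = \sqrt{- \frac{45324}{35}} = \frac{6 i \sqrt{44065}}{35}$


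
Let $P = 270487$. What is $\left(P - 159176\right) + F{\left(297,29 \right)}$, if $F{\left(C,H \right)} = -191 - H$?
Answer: $111091$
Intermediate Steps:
$\left(P - 159176\right) + F{\left(297,29 \right)} = \left(270487 - 159176\right) - 220 = 111311 - 220 = 111091$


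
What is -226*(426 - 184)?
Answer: -54692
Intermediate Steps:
-226*(426 - 184) = -226*242 = -54692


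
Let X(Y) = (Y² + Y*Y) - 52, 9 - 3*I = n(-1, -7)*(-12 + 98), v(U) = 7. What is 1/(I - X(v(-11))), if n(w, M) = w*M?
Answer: -3/731 ≈ -0.0041040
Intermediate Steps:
n(w, M) = M*w
I = -593/3 (I = 3 - (-7*(-1))*(-12 + 98)/3 = 3 - 7*86/3 = 3 - ⅓*602 = 3 - 602/3 = -593/3 ≈ -197.67)
X(Y) = -52 + 2*Y² (X(Y) = (Y² + Y²) - 52 = 2*Y² - 52 = -52 + 2*Y²)
1/(I - X(v(-11))) = 1/(-593/3 - (-52 + 2*7²)) = 1/(-593/3 - (-52 + 2*49)) = 1/(-593/3 - (-52 + 98)) = 1/(-593/3 - 1*46) = 1/(-593/3 - 46) = 1/(-731/3) = -3/731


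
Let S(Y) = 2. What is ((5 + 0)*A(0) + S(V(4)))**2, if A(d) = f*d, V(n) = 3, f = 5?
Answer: 4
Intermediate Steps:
A(d) = 5*d
((5 + 0)*A(0) + S(V(4)))**2 = ((5 + 0)*(5*0) + 2)**2 = (5*0 + 2)**2 = (0 + 2)**2 = 2**2 = 4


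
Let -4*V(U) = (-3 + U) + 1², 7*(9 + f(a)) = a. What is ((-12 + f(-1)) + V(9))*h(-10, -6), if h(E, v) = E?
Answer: 3205/14 ≈ 228.93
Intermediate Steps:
f(a) = -9 + a/7
V(U) = ½ - U/4 (V(U) = -((-3 + U) + 1²)/4 = -((-3 + U) + 1)/4 = -(-2 + U)/4 = ½ - U/4)
((-12 + f(-1)) + V(9))*h(-10, -6) = ((-12 + (-9 + (⅐)*(-1))) + (½ - ¼*9))*(-10) = ((-12 + (-9 - ⅐)) + (½ - 9/4))*(-10) = ((-12 - 64/7) - 7/4)*(-10) = (-148/7 - 7/4)*(-10) = -641/28*(-10) = 3205/14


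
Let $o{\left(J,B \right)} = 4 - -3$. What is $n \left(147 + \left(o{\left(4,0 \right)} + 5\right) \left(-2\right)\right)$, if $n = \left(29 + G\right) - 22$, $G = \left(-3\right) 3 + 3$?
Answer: $123$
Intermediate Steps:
$o{\left(J,B \right)} = 7$ ($o{\left(J,B \right)} = 4 + 3 = 7$)
$G = -6$ ($G = -9 + 3 = -6$)
$n = 1$ ($n = \left(29 - 6\right) - 22 = 23 - 22 = 1$)
$n \left(147 + \left(o{\left(4,0 \right)} + 5\right) \left(-2\right)\right) = 1 \left(147 + \left(7 + 5\right) \left(-2\right)\right) = 1 \left(147 + 12 \left(-2\right)\right) = 1 \left(147 - 24\right) = 1 \cdot 123 = 123$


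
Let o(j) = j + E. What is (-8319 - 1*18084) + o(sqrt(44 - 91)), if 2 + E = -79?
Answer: -26484 + I*sqrt(47) ≈ -26484.0 + 6.8557*I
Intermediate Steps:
E = -81 (E = -2 - 79 = -81)
o(j) = -81 + j (o(j) = j - 81 = -81 + j)
(-8319 - 1*18084) + o(sqrt(44 - 91)) = (-8319 - 1*18084) + (-81 + sqrt(44 - 91)) = (-8319 - 18084) + (-81 + sqrt(-47)) = -26403 + (-81 + I*sqrt(47)) = -26484 + I*sqrt(47)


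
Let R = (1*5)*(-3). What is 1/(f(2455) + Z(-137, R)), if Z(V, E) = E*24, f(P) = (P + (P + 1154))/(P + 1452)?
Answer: -3907/1400456 ≈ -0.0027898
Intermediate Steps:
R = -15 (R = 5*(-3) = -15)
f(P) = (1154 + 2*P)/(1452 + P) (f(P) = (P + (1154 + P))/(1452 + P) = (1154 + 2*P)/(1452 + P))
Z(V, E) = 24*E
1/(f(2455) + Z(-137, R)) = 1/(2*(577 + 2455)/(1452 + 2455) + 24*(-15)) = 1/(2*3032/3907 - 360) = 1/(2*(1/3907)*3032 - 360) = 1/(6064/3907 - 360) = 1/(-1400456/3907) = -3907/1400456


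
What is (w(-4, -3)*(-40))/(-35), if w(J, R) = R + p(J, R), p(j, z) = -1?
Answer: -32/7 ≈ -4.5714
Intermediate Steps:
w(J, R) = -1 + R (w(J, R) = R - 1 = -1 + R)
(w(-4, -3)*(-40))/(-35) = ((-1 - 3)*(-40))/(-35) = -4*(-40)*(-1/35) = 160*(-1/35) = -32/7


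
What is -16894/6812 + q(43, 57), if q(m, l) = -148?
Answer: -512535/3406 ≈ -150.48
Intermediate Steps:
-16894/6812 + q(43, 57) = -16894/6812 - 148 = -16894*1/6812 - 148 = -8447/3406 - 148 = -512535/3406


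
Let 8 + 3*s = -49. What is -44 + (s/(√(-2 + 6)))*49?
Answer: -1019/2 ≈ -509.50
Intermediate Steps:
s = -19 (s = -8/3 + (⅓)*(-49) = -8/3 - 49/3 = -19)
-44 + (s/(√(-2 + 6)))*49 = -44 - 19/√(-2 + 6)*49 = -44 - 19/(√4)*49 = -44 - 19/2*49 = -44 - 931/2 = -1019/2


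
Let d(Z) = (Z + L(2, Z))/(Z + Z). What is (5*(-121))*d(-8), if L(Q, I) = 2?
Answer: -1815/8 ≈ -226.88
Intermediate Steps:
d(Z) = (2 + Z)/(2*Z) (d(Z) = (Z + 2)/(Z + Z) = (2 + Z)/((2*Z)) = (2 + Z)*(1/(2*Z)) = (2 + Z)/(2*Z))
(5*(-121))*d(-8) = (5*(-121))*((½)*(2 - 8)/(-8)) = -605*(-1)*(-6)/(2*8) = -605*3/8 = -1815/8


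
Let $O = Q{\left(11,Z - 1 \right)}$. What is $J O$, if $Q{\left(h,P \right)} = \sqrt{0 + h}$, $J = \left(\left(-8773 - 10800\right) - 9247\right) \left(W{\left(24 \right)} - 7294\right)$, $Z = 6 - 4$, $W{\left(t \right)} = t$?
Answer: $209521400 \sqrt{11} \approx 6.949 \cdot 10^{8}$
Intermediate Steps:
$Z = 2$ ($Z = 6 - 4 = 2$)
$J = 209521400$ ($J = \left(\left(-8773 - 10800\right) - 9247\right) \left(24 - 7294\right) = \left(-19573 - 9247\right) \left(-7270\right) = \left(-28820\right) \left(-7270\right) = 209521400$)
$Q{\left(h,P \right)} = \sqrt{h}$
$O = \sqrt{11} \approx 3.3166$
$J O = 209521400 \sqrt{11}$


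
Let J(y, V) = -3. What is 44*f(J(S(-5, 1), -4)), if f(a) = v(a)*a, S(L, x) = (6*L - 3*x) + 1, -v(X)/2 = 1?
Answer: 264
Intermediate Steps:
v(X) = -2 (v(X) = -2*1 = -2)
S(L, x) = 1 - 3*x + 6*L (S(L, x) = (-3*x + 6*L) + 1 = 1 - 3*x + 6*L)
f(a) = -2*a
44*f(J(S(-5, 1), -4)) = 44*(-2*(-3)) = 44*6 = 264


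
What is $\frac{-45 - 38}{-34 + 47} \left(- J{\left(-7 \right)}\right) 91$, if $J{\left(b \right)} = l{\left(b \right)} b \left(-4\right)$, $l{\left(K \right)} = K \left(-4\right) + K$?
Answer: $341628$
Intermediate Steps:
$l{\left(K \right)} = - 3 K$ ($l{\left(K \right)} = - 4 K + K = - 3 K$)
$J{\left(b \right)} = 12 b^{2}$ ($J{\left(b \right)} = - 3 b b \left(-4\right) = - 3 b^{2} \left(-4\right) = 12 b^{2}$)
$\frac{-45 - 38}{-34 + 47} \left(- J{\left(-7 \right)}\right) 91 = \frac{-45 - 38}{-34 + 47} \left(- 12 \left(-7\right)^{2}\right) 91 = - \frac{83}{13} \left(- 12 \cdot 49\right) 91 = \left(-83\right) \frac{1}{13} \left(\left(-1\right) 588\right) 91 = \left(- \frac{83}{13}\right) \left(-588\right) 91 = \frac{48804}{13} \cdot 91 = 341628$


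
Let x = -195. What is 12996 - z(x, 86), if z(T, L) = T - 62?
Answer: 13253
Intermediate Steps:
z(T, L) = -62 + T
12996 - z(x, 86) = 12996 - (-62 - 195) = 12996 - 1*(-257) = 12996 + 257 = 13253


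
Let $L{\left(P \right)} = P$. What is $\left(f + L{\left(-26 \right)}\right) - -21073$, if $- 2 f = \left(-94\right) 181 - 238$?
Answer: $29673$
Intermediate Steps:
$f = 8626$ ($f = - \frac{\left(-94\right) 181 - 238}{2} = - \frac{-17014 - 238}{2} = \left(- \frac{1}{2}\right) \left(-17252\right) = 8626$)
$\left(f + L{\left(-26 \right)}\right) - -21073 = \left(8626 - 26\right) - -21073 = 8600 + \left(-149 + 21222\right) = 8600 + 21073 = 29673$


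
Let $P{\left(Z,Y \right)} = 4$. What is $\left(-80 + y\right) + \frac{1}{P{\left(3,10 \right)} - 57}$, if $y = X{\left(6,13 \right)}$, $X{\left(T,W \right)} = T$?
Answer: $- \frac{3923}{53} \approx -74.019$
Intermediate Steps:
$y = 6$
$\left(-80 + y\right) + \frac{1}{P{\left(3,10 \right)} - 57} = \left(-80 + 6\right) + \frac{1}{4 - 57} = -74 + \frac{1}{-53} = -74 - \frac{1}{53} = - \frac{3923}{53}$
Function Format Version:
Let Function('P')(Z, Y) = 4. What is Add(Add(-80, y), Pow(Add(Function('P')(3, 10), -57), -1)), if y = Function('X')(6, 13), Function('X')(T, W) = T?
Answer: Rational(-3923, 53) ≈ -74.019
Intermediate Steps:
y = 6
Add(Add(-80, y), Pow(Add(Function('P')(3, 10), -57), -1)) = Add(Add(-80, 6), Pow(Add(4, -57), -1)) = Add(-74, Pow(-53, -1)) = Add(-74, Rational(-1, 53)) = Rational(-3923, 53)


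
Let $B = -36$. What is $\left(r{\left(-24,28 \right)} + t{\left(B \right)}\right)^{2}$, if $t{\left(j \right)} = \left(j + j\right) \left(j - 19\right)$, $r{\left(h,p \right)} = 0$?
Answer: $15681600$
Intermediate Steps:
$t{\left(j \right)} = 2 j \left(-19 + j\right)$
$\left(r{\left(-24,28 \right)} + t{\left(B \right)}\right)^{2} = \left(0 + 2 \left(-36\right) \left(-19 - 36\right)\right)^{2} = \left(0 + 2 \left(-36\right) \left(-55\right)\right)^{2} = \left(0 + 3960\right)^{2} = 3960^{2} = 15681600$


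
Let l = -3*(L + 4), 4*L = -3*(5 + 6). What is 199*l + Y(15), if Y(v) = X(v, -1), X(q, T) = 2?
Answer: 10157/4 ≈ 2539.3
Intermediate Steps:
L = -33/4 (L = (-3*(5 + 6))/4 = (-3*11)/4 = (¼)*(-33) = -33/4 ≈ -8.2500)
Y(v) = 2
l = 51/4 (l = -3*(-33/4 + 4) = -3*(-17/4) = 51/4 ≈ 12.750)
199*l + Y(15) = 199*(51/4) + 2 = 10149/4 + 2 = 10157/4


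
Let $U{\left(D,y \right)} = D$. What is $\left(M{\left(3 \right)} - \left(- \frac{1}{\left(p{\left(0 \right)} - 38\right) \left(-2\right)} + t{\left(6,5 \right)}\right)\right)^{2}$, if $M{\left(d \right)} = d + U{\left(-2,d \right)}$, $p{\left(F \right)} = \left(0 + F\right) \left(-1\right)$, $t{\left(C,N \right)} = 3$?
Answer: $\frac{22801}{5776} \approx 3.9475$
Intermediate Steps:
$p{\left(F \right)} = - F$ ($p{\left(F \right)} = F \left(-1\right) = - F$)
$M{\left(d \right)} = -2 + d$ ($M{\left(d \right)} = d - 2 = -2 + d$)
$\left(M{\left(3 \right)} - \left(- \frac{1}{\left(p{\left(0 \right)} - 38\right) \left(-2\right)} + t{\left(6,5 \right)}\right)\right)^{2} = \left(\left(-2 + 3\right) - \left(3 - \frac{1}{\left(\left(-1\right) 0 - 38\right) \left(-2\right)}\right)\right)^{2} = \left(1 - \left(3 - \frac{1}{0 - 38} \left(- \frac{1}{2}\right)\right)\right)^{2} = \left(1 - \left(3 - \frac{1}{-38} \left(- \frac{1}{2}\right)\right)\right)^{2} = \left(1 - \frac{227}{76}\right)^{2} = \left(- \frac{151}{76}\right)^{2} = \frac{22801}{5776}$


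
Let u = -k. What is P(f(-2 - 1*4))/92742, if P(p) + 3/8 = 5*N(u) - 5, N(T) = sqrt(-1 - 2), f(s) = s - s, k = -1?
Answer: -43/741936 + 5*I*sqrt(3)/92742 ≈ -5.7956e-5 + 9.338e-5*I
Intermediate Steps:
f(s) = 0
u = 1 (u = -1*(-1) = 1)
N(T) = I*sqrt(3) (N(T) = sqrt(-3) = I*sqrt(3))
P(p) = -43/8 + 5*I*sqrt(3) (P(p) = -3/8 + (5*(I*sqrt(3)) - 5) = -3/8 + (5*I*sqrt(3) - 5) = -3/8 + (-5 + 5*I*sqrt(3)) = -43/8 + 5*I*sqrt(3))
P(f(-2 - 1*4))/92742 = (-43/8 + 5*I*sqrt(3))/92742 = (-43/8 + 5*I*sqrt(3))*(1/92742) = -43/741936 + 5*I*sqrt(3)/92742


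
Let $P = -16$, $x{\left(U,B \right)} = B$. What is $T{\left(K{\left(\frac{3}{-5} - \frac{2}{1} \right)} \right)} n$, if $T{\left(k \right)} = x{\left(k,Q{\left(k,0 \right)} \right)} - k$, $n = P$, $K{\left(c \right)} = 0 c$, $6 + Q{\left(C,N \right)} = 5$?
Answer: $16$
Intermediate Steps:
$Q{\left(C,N \right)} = -1$ ($Q{\left(C,N \right)} = -6 + 5 = -1$)
$K{\left(c \right)} = 0$
$n = -16$
$T{\left(k \right)} = -1 - k$
$T{\left(K{\left(\frac{3}{-5} - \frac{2}{1} \right)} \right)} n = \left(-1 - 0\right) \left(-16\right) = \left(-1 + 0\right) \left(-16\right) = \left(-1\right) \left(-16\right) = 16$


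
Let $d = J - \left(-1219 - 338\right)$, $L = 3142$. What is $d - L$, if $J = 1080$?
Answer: $-505$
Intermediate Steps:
$d = 2637$ ($d = 1080 - \left(-1219 - 338\right) = 1080 - -1557 = 1080 + 1557 = 2637$)
$d - L = 2637 - 3142 = -505$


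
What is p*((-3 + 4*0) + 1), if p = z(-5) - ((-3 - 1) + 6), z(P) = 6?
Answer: -8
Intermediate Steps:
p = 4 (p = 6 - ((-3 - 1) + 6) = 6 - (-4 + 6) = 6 - 1*2 = 6 - 2 = 4)
p*((-3 + 4*0) + 1) = 4*((-3 + 4*0) + 1) = 4*((-3 + 0) + 1) = 4*(-3 + 1) = 4*(-2) = -8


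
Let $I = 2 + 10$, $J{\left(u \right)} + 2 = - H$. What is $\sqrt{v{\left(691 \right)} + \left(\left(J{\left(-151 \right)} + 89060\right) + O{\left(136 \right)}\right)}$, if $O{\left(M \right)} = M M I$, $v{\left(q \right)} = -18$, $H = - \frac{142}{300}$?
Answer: $\frac{\sqrt{279893226}}{30} \approx 557.67$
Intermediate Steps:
$H = - \frac{71}{150}$ ($H = \left(-142\right) \frac{1}{300} = - \frac{71}{150} \approx -0.47333$)
$J{\left(u \right)} = - \frac{229}{150}$ ($J{\left(u \right)} = -2 - - \frac{71}{150} = -2 + \frac{71}{150} = - \frac{229}{150}$)
$I = 12$
$O{\left(M \right)} = 12 M^{2}$ ($O{\left(M \right)} = M M 12 = M^{2} \cdot 12 = 12 M^{2}$)
$\sqrt{v{\left(691 \right)} + \left(\left(J{\left(-151 \right)} + 89060\right) + O{\left(136 \right)}\right)} = \sqrt{-18 + \left(\left(- \frac{229}{150} + 89060\right) + 12 \cdot 136^{2}\right)} = \sqrt{-18 + \left(\frac{13358771}{150} + 12 \cdot 18496\right)} = \sqrt{-18 + \left(\frac{13358771}{150} + 221952\right)} = \sqrt{-18 + \frac{46651571}{150}} = \sqrt{\frac{46648871}{150}} = \frac{\sqrt{279893226}}{30}$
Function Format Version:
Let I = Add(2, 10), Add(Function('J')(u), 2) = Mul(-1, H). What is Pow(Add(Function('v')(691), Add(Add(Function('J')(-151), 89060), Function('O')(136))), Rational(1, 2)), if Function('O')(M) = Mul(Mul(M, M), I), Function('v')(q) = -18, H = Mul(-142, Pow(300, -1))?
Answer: Mul(Rational(1, 30), Pow(279893226, Rational(1, 2))) ≈ 557.67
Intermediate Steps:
H = Rational(-71, 150) (H = Mul(-142, Rational(1, 300)) = Rational(-71, 150) ≈ -0.47333)
Function('J')(u) = Rational(-229, 150) (Function('J')(u) = Add(-2, Mul(-1, Rational(-71, 150))) = Add(-2, Rational(71, 150)) = Rational(-229, 150))
I = 12
Function('O')(M) = Mul(12, Pow(M, 2)) (Function('O')(M) = Mul(Mul(M, M), 12) = Mul(Pow(M, 2), 12) = Mul(12, Pow(M, 2)))
Pow(Add(Function('v')(691), Add(Add(Function('J')(-151), 89060), Function('O')(136))), Rational(1, 2)) = Pow(Add(-18, Add(Add(Rational(-229, 150), 89060), Mul(12, Pow(136, 2)))), Rational(1, 2)) = Pow(Add(-18, Add(Rational(13358771, 150), Mul(12, 18496))), Rational(1, 2)) = Pow(Add(-18, Add(Rational(13358771, 150), 221952)), Rational(1, 2)) = Pow(Add(-18, Rational(46651571, 150)), Rational(1, 2)) = Pow(Rational(46648871, 150), Rational(1, 2)) = Mul(Rational(1, 30), Pow(279893226, Rational(1, 2)))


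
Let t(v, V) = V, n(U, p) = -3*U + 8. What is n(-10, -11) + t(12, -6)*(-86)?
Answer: 554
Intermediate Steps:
n(U, p) = 8 - 3*U
n(-10, -11) + t(12, -6)*(-86) = (8 - 3*(-10)) - 6*(-86) = (8 + 30) + 516 = 38 + 516 = 554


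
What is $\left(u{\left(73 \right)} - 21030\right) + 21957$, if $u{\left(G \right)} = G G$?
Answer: $6256$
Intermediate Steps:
$u{\left(G \right)} = G^{2}$
$\left(u{\left(73 \right)} - 21030\right) + 21957 = \left(73^{2} - 21030\right) + 21957 = \left(5329 - 21030\right) + 21957 = -15701 + 21957 = 6256$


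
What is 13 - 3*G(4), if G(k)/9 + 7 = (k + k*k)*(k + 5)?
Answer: -4658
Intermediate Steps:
G(k) = -63 + 9*(5 + k)*(k + k²) (G(k) = -63 + 9*((k + k*k)*(k + 5)) = -63 + 9*((k + k²)*(5 + k)) = -63 + 9*((5 + k)*(k + k²)) = -63 + 9*(5 + k)*(k + k²))
13 - 3*G(4) = 13 - 3*(-63 + 9*4³ + 45*4 + 54*4²) = 13 - 3*(-63 + 9*64 + 180 + 54*16) = 13 - 3*(-63 + 576 + 180 + 864) = 13 - 3*1557 = 13 - 4671 = -4658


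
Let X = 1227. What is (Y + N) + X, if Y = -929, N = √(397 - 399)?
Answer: 298 + I*√2 ≈ 298.0 + 1.4142*I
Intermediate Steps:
N = I*√2 (N = √(-2) = I*√2 ≈ 1.4142*I)
(Y + N) + X = (-929 + I*√2) + 1227 = 298 + I*√2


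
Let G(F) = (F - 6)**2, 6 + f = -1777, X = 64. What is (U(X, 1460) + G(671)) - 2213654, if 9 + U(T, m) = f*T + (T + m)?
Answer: -1884026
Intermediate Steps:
f = -1783 (f = -6 - 1777 = -1783)
G(F) = (-6 + F)**2
U(T, m) = -9 + m - 1782*T (U(T, m) = -9 + (-1783*T + (T + m)) = -9 + (m - 1782*T) = -9 + m - 1782*T)
(U(X, 1460) + G(671)) - 2213654 = ((-9 + 1460 - 1782*64) + (-6 + 671)**2) - 2213654 = ((-9 + 1460 - 114048) + 665**2) - 2213654 = (-112597 + 442225) - 2213654 = 329628 - 2213654 = -1884026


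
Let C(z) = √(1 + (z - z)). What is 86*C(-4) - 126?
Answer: -40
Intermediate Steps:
C(z) = 1 (C(z) = √(1 + 0) = √1 = 1)
86*C(-4) - 126 = 86*1 - 126 = 86 - 126 = -40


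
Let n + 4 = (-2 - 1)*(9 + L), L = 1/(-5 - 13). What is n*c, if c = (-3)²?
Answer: -555/2 ≈ -277.50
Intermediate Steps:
L = -1/18 (L = 1/(-18) = -1/18 ≈ -0.055556)
c = 9
n = -185/6 (n = -4 + (-2 - 1)*(9 - 1/18) = -4 - 3*161/18 = -4 - 161/6 = -185/6 ≈ -30.833)
n*c = -185/6*9 = -555/2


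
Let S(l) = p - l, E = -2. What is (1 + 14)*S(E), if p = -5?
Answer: -45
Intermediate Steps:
S(l) = -5 - l
(1 + 14)*S(E) = (1 + 14)*(-5 - 1*(-2)) = 15*(-5 + 2) = 15*(-3) = -45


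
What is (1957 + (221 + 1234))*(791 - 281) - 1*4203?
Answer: 1735917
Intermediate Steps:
(1957 + (221 + 1234))*(791 - 281) - 1*4203 = (1957 + 1455)*510 - 4203 = 3412*510 - 4203 = 1740120 - 4203 = 1735917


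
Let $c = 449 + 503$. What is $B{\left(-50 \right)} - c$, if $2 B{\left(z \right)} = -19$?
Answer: $- \frac{1923}{2} \approx -961.5$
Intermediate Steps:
$B{\left(z \right)} = - \frac{19}{2}$ ($B{\left(z \right)} = \frac{1}{2} \left(-19\right) = - \frac{19}{2}$)
$c = 952$
$B{\left(-50 \right)} - c = - \frac{19}{2} - 952 = - \frac{1923}{2}$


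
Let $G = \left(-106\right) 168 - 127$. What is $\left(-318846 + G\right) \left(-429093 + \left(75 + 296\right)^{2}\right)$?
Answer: $98155496012$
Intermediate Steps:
$G = -17935$ ($G = -17808 - 127 = -17935$)
$\left(-318846 + G\right) \left(-429093 + \left(75 + 296\right)^{2}\right) = \left(-318846 - 17935\right) \left(-429093 + \left(75 + 296\right)^{2}\right) = - 336781 \left(-429093 + 371^{2}\right) = - 336781 \left(-429093 + 137641\right) = \left(-336781\right) \left(-291452\right) = 98155496012$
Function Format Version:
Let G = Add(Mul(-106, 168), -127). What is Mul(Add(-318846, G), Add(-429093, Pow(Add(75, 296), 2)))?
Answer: 98155496012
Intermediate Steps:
G = -17935 (G = Add(-17808, -127) = -17935)
Mul(Add(-318846, G), Add(-429093, Pow(Add(75, 296), 2))) = Mul(Add(-318846, -17935), Add(-429093, Pow(Add(75, 296), 2))) = Mul(-336781, Add(-429093, Pow(371, 2))) = Mul(-336781, Add(-429093, 137641)) = Mul(-336781, -291452) = 98155496012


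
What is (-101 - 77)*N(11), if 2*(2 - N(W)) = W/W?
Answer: -267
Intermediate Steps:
N(W) = 3/2 (N(W) = 2 - W/(2*W) = 2 - 1/2*1 = 2 - 1/2 = 3/2)
(-101 - 77)*N(11) = (-101 - 77)*(3/2) = -178*3/2 = -267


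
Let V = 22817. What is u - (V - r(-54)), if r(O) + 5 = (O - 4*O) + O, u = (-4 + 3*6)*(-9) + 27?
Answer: -22813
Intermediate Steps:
u = -99 (u = (-4 + 18)*(-9) + 27 = 14*(-9) + 27 = -126 + 27 = -99)
r(O) = -5 - 2*O (r(O) = -5 + ((O - 4*O) + O) = -5 + (-3*O + O) = -5 - 2*O)
u - (V - r(-54)) = -99 - (22817 - (-5 - 2*(-54))) = -99 - (22817 - (-5 + 108)) = -99 - (22817 - 1*103) = -99 - (22817 - 103) = -99 - 1*22714 = -99 - 22714 = -22813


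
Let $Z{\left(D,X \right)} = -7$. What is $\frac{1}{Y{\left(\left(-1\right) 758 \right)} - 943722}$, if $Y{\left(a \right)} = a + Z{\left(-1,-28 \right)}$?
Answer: $- \frac{1}{944487} \approx -1.0588 \cdot 10^{-6}$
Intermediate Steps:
$Y{\left(a \right)} = -7 + a$ ($Y{\left(a \right)} = a - 7 = -7 + a$)
$\frac{1}{Y{\left(\left(-1\right) 758 \right)} - 943722} = \frac{1}{\left(-7 - 758\right) - 943722} = \frac{1}{-765 - 943722} = \frac{1}{-944487} = - \frac{1}{944487}$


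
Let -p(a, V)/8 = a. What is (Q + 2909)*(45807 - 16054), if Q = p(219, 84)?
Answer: 34424221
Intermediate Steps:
p(a, V) = -8*a
Q = -1752 (Q = -8*219 = -1752)
(Q + 2909)*(45807 - 16054) = (-1752 + 2909)*(45807 - 16054) = 1157*29753 = 34424221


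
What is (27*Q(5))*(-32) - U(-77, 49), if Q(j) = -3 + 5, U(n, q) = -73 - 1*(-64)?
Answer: -1719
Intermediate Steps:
U(n, q) = -9 (U(n, q) = -73 + 64 = -9)
Q(j) = 2
(27*Q(5))*(-32) - U(-77, 49) = (27*2)*(-32) - 1*(-9) = 54*(-32) + 9 = -1728 + 9 = -1719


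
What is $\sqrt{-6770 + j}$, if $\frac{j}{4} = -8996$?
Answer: $i \sqrt{42754} \approx 206.77 i$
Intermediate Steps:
$j = -35984$ ($j = 4 \left(-8996\right) = -35984$)
$\sqrt{-6770 + j} = \sqrt{-6770 - 35984} = \sqrt{-42754} = i \sqrt{42754}$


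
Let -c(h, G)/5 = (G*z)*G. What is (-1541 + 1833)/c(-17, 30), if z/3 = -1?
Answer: 73/3375 ≈ 0.021630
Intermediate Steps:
z = -3 (z = 3*(-1) = -3)
c(h, G) = 15*G² (c(h, G) = -5*G*(-3)*G = -5*(-3*G)*G = -(-15)*G² = 15*G²)
(-1541 + 1833)/c(-17, 30) = (-1541 + 1833)/((15*30²)) = 292/((15*900)) = 292/13500 = 292*(1/13500) = 73/3375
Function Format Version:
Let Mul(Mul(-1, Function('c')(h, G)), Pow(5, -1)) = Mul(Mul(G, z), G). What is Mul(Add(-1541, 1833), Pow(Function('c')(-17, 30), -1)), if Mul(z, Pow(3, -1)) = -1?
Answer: Rational(73, 3375) ≈ 0.021630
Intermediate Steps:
z = -3 (z = Mul(3, -1) = -3)
Function('c')(h, G) = Mul(15, Pow(G, 2)) (Function('c')(h, G) = Mul(-5, Mul(Mul(G, -3), G)) = Mul(-5, Mul(Mul(-3, G), G)) = Mul(-5, Mul(-3, Pow(G, 2))) = Mul(15, Pow(G, 2)))
Mul(Add(-1541, 1833), Pow(Function('c')(-17, 30), -1)) = Mul(Add(-1541, 1833), Pow(Mul(15, Pow(30, 2)), -1)) = Mul(292, Pow(Mul(15, 900), -1)) = Mul(292, Pow(13500, -1)) = Mul(292, Rational(1, 13500)) = Rational(73, 3375)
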